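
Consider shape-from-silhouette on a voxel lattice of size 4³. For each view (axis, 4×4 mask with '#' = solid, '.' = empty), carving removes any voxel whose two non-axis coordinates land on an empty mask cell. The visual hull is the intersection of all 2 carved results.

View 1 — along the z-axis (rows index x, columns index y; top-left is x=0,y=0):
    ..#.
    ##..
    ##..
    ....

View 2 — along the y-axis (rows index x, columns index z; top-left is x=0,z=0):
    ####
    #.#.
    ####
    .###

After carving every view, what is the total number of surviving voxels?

full grid |V| = 64
  1. axis=2 (XY plane), |mask|=5  ⇒  voxels=20
  2. axis=1 (XZ plane), |mask|=13  ⇒  voxels=16

voxel count = 16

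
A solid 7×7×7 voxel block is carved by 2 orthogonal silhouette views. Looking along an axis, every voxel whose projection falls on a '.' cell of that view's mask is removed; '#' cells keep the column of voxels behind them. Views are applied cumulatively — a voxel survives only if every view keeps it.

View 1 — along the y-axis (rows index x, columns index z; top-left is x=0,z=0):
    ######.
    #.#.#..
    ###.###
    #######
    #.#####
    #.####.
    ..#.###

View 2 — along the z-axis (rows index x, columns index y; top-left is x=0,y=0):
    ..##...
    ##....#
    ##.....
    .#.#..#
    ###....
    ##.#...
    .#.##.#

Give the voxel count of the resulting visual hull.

full grid |V| = 343
V1 y: intersect with XZ mask (37 set) -- 259 left
V2 z: intersect with XY mask (20 set) -- 103 left

103 voxels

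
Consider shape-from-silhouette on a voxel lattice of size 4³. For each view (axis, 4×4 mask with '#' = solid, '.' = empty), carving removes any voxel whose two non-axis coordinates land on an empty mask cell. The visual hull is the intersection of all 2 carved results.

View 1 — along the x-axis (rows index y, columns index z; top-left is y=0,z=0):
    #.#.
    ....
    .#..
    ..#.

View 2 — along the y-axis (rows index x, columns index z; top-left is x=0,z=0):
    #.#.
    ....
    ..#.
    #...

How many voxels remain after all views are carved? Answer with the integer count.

|visual hull| = 6

start: 4×4×4 = 64 voxels
  1. axis=0 (YZ plane), |mask|=4  ⇒  voxels=16
  2. axis=1 (XZ plane), |mask|=4  ⇒  voxels=6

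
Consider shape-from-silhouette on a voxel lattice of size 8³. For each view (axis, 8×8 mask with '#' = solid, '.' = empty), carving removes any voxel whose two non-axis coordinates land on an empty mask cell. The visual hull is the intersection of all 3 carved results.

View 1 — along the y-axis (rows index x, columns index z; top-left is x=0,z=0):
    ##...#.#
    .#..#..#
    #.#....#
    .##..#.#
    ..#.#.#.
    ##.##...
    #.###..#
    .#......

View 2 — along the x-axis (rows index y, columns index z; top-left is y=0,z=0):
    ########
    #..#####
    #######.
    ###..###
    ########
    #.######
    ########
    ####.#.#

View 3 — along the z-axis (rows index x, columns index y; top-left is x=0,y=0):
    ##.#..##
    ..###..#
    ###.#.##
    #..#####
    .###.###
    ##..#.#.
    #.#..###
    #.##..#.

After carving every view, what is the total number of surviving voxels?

start: 8×8×8 = 512 voxels
carve view 1 (along y, XZ-mask fill 27/64): 216 voxels remain
carve view 2 (along x, YZ-mask fill 56/64): 186 voxels remain
carve view 3 (along z, XY-mask fill 40/64): 123 voxels remain

voxel count = 123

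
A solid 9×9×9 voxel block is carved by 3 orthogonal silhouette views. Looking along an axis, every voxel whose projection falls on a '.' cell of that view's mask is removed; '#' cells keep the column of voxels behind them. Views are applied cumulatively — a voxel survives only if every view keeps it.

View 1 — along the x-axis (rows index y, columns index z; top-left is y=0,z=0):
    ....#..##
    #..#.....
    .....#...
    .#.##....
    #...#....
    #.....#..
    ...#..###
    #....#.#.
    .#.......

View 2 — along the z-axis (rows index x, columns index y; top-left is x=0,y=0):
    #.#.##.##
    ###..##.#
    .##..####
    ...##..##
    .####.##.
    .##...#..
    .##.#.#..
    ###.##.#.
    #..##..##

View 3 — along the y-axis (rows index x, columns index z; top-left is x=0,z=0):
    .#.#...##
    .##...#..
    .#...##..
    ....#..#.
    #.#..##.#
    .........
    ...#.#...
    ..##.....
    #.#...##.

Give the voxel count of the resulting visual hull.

start: 9×9×9 = 729 voxels
V1 x: intersect with YZ mask (21 set) -- 189 left
V2 z: intersect with XY mask (46 set) -- 103 left
V3 y: intersect with XZ mask (25 set) -- 30 left

voxel count = 30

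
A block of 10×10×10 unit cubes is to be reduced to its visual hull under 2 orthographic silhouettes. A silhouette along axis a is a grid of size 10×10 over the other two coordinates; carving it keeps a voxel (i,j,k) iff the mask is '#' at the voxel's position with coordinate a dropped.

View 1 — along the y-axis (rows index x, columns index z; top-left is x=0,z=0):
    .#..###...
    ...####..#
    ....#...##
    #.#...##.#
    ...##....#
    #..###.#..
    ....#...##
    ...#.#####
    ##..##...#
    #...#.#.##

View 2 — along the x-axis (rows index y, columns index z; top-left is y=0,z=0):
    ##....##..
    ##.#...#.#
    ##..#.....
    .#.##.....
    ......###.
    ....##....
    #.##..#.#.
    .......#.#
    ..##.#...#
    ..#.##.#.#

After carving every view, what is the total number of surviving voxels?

start: 10×10×10 = 1000 voxels
step 1: project along y, AND mask (44/100) → |grid| = 440
step 2: project along x, AND mask (36/100) → |grid| = 160

voxel count = 160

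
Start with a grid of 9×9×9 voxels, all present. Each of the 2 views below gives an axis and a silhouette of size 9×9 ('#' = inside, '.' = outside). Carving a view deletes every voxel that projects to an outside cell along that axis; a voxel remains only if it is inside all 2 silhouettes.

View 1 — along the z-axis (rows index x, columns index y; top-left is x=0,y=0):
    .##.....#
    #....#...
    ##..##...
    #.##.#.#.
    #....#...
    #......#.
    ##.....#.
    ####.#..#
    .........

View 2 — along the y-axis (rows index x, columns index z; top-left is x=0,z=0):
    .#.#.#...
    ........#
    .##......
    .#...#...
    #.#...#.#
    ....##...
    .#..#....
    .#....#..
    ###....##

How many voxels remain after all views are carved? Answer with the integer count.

start: 9×9×9 = 729 voxels
after view 1 [z-axis, 27 of 81 cells solid] → remaining = 243
after view 2 [y-axis, 23 of 81 cells solid] → remaining = 59

|visual hull| = 59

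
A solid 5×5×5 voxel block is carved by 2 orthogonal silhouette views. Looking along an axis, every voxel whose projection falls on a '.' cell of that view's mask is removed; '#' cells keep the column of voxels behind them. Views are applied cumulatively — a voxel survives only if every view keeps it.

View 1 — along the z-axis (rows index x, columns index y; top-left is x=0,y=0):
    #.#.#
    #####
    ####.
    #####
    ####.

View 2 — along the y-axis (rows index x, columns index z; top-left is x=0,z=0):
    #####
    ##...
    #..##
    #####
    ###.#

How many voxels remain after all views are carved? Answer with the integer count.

initial block: 5^3 = 125
step 1: project along z, AND mask (21/25) → |grid| = 105
step 2: project along y, AND mask (19/25) → |grid| = 78

voxel count = 78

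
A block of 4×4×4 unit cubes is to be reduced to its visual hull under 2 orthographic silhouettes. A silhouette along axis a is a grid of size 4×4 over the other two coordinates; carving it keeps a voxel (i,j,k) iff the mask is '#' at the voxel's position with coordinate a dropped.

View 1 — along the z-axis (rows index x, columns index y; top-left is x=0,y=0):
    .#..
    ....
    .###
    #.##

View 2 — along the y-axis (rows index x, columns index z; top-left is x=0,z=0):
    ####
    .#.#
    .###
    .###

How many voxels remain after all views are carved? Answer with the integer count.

before carving: 64 voxels (4×4×4)
carve view 1 (along z, XY-mask fill 7/16): 28 voxels remain
carve view 2 (along y, XZ-mask fill 12/16): 22 voxels remain

22 voxels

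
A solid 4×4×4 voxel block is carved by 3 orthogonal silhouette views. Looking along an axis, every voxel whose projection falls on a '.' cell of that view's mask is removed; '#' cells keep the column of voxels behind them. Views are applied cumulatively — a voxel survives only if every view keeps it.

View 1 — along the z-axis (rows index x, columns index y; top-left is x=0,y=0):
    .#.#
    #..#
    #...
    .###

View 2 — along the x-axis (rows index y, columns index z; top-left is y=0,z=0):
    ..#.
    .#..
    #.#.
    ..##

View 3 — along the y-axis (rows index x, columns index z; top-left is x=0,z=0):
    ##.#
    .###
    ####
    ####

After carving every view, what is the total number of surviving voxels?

|visual hull| = 11

start: 4×4×4 = 64 voxels
[1] z-view keeps 8 columns → grid now 32
[2] x-view keeps 6 columns → grid now 12
[3] y-view keeps 14 columns → grid now 11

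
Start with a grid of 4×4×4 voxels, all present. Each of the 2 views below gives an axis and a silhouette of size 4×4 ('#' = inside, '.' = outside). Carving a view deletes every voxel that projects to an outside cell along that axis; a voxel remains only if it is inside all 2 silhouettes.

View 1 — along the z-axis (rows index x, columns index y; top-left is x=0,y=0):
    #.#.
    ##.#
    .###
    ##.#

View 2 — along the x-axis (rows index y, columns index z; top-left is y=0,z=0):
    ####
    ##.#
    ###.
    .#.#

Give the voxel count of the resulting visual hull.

remaining voxels: 33

start: 4×4×4 = 64 voxels
V1 z: intersect with XY mask (11 set) -- 44 left
V2 x: intersect with YZ mask (12 set) -- 33 left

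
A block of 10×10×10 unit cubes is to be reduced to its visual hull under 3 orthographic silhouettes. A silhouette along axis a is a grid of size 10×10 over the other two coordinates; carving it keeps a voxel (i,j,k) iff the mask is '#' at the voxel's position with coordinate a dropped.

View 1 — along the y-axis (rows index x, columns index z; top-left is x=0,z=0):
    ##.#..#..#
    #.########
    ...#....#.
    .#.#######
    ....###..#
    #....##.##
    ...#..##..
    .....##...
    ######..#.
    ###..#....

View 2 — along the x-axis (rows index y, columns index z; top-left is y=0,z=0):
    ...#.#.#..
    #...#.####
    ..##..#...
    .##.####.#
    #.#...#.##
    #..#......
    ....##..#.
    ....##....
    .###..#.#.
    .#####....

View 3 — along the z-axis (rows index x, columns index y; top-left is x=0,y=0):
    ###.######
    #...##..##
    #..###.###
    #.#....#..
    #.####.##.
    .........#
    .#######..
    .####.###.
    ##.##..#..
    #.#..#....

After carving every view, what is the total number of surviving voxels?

full grid |V| = 1000
  1. axis=1 (XZ plane), |mask|=49  ⇒  voxels=490
  2. axis=0 (YZ plane), |mask|=41  ⇒  voxels=206
  3. axis=2 (XY plane), |mask|=54  ⇒  voxels=92

voxel count = 92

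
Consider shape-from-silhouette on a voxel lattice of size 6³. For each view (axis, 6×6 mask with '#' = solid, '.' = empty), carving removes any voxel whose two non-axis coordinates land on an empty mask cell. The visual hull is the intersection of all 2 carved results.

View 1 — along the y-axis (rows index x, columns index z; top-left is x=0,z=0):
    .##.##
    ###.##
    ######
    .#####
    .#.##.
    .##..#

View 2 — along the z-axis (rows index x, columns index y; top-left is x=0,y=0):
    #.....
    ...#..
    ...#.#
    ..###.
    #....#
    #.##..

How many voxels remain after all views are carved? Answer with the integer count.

voxel count = 51

initial block: 6^3 = 216
carve view 1 (along y, XZ-mask fill 26/36): 156 voxels remain
carve view 2 (along z, XY-mask fill 12/36): 51 voxels remain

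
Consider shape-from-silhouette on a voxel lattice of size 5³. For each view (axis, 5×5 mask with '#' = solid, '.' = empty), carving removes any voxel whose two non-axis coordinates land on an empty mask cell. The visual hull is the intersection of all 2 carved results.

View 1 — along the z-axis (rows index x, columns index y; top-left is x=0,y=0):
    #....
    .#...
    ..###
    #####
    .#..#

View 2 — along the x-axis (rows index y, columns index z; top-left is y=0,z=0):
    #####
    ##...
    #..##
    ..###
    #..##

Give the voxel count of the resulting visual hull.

full grid |V| = 125
step 1: project along z, AND mask (12/25) → |grid| = 60
step 2: project along x, AND mask (16/25) → |grid| = 37

voxel count = 37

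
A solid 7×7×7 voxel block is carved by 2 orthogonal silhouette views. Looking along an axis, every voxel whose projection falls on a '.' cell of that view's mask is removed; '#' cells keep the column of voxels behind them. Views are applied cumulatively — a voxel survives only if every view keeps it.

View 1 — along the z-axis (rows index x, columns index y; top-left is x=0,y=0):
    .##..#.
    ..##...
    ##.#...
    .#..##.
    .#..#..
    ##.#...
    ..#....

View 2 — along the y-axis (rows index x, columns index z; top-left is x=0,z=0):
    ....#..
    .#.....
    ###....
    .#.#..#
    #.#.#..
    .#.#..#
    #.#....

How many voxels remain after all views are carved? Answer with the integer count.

voxel count = 40

full grid |V| = 343
step 1: project along z, AND mask (17/49) → |grid| = 119
step 2: project along y, AND mask (16/49) → |grid| = 40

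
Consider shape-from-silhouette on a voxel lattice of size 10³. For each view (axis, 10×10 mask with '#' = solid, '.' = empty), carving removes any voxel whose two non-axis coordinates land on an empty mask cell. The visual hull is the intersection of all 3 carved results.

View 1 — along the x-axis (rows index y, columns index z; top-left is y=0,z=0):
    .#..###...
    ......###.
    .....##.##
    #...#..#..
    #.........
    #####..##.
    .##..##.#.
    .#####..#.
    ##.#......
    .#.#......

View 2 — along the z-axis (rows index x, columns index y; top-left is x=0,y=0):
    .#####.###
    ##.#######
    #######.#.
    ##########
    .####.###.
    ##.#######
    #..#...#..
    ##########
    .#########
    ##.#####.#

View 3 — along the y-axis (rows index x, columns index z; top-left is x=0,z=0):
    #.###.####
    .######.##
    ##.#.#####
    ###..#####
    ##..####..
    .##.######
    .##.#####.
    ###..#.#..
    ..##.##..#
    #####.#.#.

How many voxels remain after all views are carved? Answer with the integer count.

full grid |V| = 1000
after view 1 [x-axis, 38 of 100 cells solid] → remaining = 380
after view 2 [z-axis, 81 of 100 cells solid] → remaining = 306
after view 3 [y-axis, 70 of 100 cells solid] → remaining = 217

voxel count = 217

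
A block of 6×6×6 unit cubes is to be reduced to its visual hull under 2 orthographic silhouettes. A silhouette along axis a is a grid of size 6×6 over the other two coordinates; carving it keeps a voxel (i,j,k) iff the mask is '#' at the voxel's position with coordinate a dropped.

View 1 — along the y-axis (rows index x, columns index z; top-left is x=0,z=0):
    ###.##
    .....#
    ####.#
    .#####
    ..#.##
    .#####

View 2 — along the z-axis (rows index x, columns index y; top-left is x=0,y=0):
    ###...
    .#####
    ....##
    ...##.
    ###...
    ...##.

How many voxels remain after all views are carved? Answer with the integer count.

59 voxels

before carving: 216 voxels (6×6×6)
step 1: project along y, AND mask (24/36) → |grid| = 144
step 2: project along z, AND mask (17/36) → |grid| = 59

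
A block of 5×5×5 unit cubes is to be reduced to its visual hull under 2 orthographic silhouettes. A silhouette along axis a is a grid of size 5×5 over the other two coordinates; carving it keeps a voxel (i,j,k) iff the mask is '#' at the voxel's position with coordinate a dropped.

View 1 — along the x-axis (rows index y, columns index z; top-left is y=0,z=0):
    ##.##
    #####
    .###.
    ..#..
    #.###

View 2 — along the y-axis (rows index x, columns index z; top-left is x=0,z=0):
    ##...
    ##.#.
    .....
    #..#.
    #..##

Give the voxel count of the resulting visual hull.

voxel count = 33

before carving: 125 voxels (5×5×5)
step 1: project along x, AND mask (17/25) → |grid| = 85
step 2: project along y, AND mask (10/25) → |grid| = 33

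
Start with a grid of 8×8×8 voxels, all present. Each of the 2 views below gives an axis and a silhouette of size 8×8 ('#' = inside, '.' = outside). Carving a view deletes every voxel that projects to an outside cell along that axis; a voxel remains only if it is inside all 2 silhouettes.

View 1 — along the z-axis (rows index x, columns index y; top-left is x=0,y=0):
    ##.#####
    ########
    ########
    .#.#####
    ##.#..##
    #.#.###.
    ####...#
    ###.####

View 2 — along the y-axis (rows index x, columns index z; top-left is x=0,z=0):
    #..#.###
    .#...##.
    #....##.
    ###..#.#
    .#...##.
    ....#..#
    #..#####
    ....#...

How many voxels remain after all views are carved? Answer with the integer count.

initial block: 8^3 = 512
  1. axis=2 (XY plane), |mask|=51  ⇒  voxels=408
  2. axis=1 (XZ plane), |mask|=28  ⇒  voxels=175

voxel count = 175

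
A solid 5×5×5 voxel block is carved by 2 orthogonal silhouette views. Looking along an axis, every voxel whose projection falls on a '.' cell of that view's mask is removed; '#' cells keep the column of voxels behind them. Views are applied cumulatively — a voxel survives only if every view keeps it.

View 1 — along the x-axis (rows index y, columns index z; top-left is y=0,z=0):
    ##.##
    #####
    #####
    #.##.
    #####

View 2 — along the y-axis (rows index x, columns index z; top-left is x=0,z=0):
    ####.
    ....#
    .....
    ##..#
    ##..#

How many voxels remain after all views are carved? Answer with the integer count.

initial block: 5^3 = 125
  1. axis=0 (YZ plane), |mask|=22  ⇒  voxels=110
  2. axis=1 (XZ plane), |mask|=11  ⇒  voxels=48

|visual hull| = 48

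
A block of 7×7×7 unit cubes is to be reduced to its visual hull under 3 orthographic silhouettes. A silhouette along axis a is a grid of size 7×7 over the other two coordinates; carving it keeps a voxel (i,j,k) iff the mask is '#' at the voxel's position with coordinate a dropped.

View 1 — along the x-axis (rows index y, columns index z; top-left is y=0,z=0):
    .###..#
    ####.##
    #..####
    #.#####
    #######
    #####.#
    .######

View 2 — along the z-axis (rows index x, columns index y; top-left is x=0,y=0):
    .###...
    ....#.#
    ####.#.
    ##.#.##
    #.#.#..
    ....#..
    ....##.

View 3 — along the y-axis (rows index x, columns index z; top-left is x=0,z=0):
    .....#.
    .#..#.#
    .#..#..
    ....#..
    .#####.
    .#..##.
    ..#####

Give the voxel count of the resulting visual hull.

41 voxels

before carving: 343 voxels (7×7×7)
after view 1 [x-axis, 40 of 49 cells solid] → remaining = 280
after view 2 [z-axis, 21 of 49 cells solid] → remaining = 121
after view 3 [y-axis, 20 of 49 cells solid] → remaining = 41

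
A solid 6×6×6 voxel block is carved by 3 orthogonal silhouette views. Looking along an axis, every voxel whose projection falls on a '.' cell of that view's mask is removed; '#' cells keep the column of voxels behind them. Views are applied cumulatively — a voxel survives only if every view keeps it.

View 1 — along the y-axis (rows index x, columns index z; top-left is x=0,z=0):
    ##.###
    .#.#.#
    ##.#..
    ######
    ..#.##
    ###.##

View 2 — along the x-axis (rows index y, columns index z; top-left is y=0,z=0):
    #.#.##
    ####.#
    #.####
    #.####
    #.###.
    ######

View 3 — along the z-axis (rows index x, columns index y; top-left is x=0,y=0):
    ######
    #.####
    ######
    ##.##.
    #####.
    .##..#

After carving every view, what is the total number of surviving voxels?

89 voxels

initial block: 6^3 = 216
carve view 1 (along y, XZ-mask fill 25/36): 150 voxels remain
carve view 2 (along x, YZ-mask fill 29/36): 117 voxels remain
carve view 3 (along z, XY-mask fill 29/36): 89 voxels remain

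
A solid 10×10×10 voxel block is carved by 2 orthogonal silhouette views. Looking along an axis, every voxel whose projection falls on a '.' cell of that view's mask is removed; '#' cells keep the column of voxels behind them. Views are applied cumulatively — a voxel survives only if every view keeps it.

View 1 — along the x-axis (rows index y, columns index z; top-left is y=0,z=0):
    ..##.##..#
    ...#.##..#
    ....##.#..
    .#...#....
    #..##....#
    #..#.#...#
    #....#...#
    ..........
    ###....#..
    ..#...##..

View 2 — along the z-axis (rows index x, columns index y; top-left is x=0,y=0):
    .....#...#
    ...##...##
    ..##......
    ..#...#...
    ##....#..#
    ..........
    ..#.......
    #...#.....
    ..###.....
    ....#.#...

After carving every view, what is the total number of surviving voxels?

74 voxels

before carving: 1000 voxels (10×10×10)
step 1: project along x, AND mask (32/100) → |grid| = 320
step 2: project along z, AND mask (22/100) → |grid| = 74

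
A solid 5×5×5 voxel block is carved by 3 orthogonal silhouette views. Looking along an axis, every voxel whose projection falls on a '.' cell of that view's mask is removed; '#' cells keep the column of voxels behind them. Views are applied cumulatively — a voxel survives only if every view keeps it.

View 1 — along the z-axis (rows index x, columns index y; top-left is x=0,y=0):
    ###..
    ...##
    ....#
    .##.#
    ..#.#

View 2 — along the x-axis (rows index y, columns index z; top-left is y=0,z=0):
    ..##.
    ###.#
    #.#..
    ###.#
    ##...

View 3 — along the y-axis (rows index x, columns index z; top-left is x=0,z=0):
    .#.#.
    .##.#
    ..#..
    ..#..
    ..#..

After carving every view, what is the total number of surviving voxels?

start: 5×5×5 = 125 voxels
  1. axis=2 (XY plane), |mask|=11  ⇒  voxels=55
  2. axis=0 (YZ plane), |mask|=14  ⇒  voxels=28
  3. axis=1 (XZ plane), |mask|=8  ⇒  voxels=9

voxel count = 9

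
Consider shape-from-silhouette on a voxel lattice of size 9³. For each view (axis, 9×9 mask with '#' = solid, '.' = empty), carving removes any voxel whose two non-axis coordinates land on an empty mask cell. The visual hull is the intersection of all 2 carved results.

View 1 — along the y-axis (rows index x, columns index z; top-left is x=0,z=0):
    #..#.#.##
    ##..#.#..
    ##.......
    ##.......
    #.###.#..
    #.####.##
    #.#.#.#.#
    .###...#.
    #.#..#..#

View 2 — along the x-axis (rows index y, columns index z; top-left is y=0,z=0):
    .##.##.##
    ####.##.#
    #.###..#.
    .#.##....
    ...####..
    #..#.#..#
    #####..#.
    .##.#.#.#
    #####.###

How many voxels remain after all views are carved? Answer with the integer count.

|visual hull| = 206

before carving: 729 voxels (9×9×9)
step 1: project along y, AND mask (38/81) → |grid| = 342
step 2: project along x, AND mask (48/81) → |grid| = 206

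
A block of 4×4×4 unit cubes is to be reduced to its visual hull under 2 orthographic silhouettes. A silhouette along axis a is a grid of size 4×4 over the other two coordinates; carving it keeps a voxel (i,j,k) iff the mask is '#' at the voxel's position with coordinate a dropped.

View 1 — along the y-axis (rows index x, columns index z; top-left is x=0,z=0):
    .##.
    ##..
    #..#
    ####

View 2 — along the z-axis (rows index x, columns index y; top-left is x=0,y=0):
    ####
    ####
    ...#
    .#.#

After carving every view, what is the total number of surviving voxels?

voxel count = 26

full grid |V| = 64
carve view 1 (along y, XZ-mask fill 10/16): 40 voxels remain
carve view 2 (along z, XY-mask fill 11/16): 26 voxels remain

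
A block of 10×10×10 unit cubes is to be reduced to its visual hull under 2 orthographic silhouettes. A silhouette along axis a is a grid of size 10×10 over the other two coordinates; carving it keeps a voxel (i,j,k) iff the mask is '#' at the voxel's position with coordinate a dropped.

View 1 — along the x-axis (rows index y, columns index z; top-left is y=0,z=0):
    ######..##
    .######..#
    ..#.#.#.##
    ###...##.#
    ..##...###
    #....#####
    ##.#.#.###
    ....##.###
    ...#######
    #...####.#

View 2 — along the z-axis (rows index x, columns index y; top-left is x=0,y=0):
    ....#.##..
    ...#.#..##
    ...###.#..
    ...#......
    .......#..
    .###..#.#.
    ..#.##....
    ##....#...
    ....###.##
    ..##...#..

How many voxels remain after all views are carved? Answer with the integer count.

|visual hull| = 192

initial block: 10^3 = 1000
  1. axis=0 (YZ plane), |mask|=62  ⇒  voxels=620
  2. axis=2 (XY plane), |mask|=32  ⇒  voxels=192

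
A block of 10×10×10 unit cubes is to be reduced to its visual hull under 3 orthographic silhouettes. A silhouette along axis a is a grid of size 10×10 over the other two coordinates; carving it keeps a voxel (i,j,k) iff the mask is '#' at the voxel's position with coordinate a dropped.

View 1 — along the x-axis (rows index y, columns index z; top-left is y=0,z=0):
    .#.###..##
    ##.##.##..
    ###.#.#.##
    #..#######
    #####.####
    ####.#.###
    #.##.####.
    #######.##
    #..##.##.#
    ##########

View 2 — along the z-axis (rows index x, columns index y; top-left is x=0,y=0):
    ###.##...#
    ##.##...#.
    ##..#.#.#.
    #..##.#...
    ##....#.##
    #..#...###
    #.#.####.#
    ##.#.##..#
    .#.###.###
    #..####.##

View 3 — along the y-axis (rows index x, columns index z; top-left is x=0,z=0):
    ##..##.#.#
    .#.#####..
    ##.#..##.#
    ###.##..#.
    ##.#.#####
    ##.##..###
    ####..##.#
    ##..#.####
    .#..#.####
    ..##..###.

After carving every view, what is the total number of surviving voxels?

initial block: 10^3 = 1000
carve view 1 (along x, YZ-mask fill 76/100): 760 voxels remain
carve view 2 (along z, XY-mask fill 57/100): 430 voxels remain
carve view 3 (along y, XZ-mask fill 64/100): 281 voxels remain

remaining voxels: 281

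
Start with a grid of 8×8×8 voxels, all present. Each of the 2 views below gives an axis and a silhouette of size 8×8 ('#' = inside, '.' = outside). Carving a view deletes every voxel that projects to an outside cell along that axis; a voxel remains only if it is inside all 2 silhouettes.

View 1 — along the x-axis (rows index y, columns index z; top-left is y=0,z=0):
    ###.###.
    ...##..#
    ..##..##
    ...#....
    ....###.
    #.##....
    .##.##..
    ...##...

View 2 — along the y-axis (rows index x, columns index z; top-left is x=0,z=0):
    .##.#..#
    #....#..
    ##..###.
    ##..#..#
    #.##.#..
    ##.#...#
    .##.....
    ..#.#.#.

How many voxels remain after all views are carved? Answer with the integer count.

initial block: 8^3 = 512
after view 1 [x-axis, 26 of 64 cells solid] → remaining = 208
after view 2 [y-axis, 28 of 64 cells solid] → remaining = 87

|visual hull| = 87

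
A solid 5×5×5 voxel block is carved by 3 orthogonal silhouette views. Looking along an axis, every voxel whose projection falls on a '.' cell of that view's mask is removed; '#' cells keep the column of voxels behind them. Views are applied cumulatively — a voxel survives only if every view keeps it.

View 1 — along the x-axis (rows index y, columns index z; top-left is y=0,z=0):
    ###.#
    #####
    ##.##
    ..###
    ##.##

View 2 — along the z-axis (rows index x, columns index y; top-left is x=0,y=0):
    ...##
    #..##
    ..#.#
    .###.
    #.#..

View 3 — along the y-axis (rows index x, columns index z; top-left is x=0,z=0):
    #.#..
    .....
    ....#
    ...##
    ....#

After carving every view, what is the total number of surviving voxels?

before carving: 125 voxels (5×5×5)
[1] x-view keeps 20 columns → grid now 100
[2] z-view keeps 12 columns → grid now 46
[3] y-view keeps 6 columns → grid now 12

remaining voxels: 12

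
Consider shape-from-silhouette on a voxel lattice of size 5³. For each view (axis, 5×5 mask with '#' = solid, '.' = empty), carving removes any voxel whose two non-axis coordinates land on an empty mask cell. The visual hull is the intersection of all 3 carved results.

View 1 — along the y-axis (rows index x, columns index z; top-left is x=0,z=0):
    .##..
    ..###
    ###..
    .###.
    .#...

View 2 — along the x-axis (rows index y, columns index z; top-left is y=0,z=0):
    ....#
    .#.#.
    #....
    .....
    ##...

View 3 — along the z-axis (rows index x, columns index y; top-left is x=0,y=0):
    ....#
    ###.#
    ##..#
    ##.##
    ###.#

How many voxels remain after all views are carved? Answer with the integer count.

voxel count = 11

initial block: 5^3 = 125
[1] y-view keeps 12 columns → grid now 60
[2] x-view keeps 6 columns → grid now 13
[3] z-view keeps 16 columns → grid now 11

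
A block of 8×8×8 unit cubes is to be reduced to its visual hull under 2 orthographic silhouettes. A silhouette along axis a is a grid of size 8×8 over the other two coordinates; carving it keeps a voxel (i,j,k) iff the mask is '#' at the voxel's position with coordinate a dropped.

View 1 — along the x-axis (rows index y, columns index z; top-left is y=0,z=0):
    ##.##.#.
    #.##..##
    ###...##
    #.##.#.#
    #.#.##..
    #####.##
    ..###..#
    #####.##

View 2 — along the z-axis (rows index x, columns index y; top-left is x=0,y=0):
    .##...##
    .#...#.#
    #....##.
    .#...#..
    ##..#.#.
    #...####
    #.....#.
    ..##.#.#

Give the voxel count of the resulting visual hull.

before carving: 512 voxels (8×8×8)
[1] x-view keeps 42 columns → grid now 336
[2] z-view keeps 27 columns → grid now 146

remaining voxels: 146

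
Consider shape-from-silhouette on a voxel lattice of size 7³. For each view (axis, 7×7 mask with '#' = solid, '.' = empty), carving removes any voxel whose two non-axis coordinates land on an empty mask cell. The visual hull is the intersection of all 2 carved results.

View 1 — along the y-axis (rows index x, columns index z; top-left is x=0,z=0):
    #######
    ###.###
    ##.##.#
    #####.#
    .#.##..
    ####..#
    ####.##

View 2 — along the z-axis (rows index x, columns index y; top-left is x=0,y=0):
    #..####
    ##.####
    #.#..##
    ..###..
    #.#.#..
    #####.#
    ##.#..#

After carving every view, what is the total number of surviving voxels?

initial block: 7^3 = 343
V1 y: intersect with XZ mask (38 set) -- 266 left
V2 z: intersect with XY mask (31 set) -- 172 left

|visual hull| = 172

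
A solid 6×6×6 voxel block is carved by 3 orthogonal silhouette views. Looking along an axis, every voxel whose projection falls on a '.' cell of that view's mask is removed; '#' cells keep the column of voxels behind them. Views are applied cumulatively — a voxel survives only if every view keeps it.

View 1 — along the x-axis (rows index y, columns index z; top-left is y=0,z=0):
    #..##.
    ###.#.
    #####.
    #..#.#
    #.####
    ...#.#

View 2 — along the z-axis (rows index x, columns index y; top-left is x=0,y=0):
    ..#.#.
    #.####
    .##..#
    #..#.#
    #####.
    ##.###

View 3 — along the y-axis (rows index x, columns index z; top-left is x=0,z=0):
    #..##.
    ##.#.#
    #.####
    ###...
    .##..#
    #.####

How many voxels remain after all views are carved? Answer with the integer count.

voxel count = 53

before carving: 216 voxels (6×6×6)
step 1: project along x, AND mask (22/36) → |grid| = 132
step 2: project along z, AND mask (23/36) → |grid| = 84
step 3: project along y, AND mask (23/36) → |grid| = 53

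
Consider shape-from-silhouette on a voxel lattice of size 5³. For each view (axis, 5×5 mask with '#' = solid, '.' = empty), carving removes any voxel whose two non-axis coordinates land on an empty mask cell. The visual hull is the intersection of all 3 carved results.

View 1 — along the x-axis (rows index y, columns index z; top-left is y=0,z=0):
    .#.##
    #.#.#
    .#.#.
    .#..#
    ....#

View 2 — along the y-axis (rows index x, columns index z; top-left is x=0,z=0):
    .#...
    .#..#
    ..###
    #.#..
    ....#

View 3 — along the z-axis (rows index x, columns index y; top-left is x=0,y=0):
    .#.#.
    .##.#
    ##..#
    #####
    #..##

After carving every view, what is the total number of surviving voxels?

remaining voxels: 14

initial block: 5^3 = 125
V1 x: intersect with YZ mask (11 set) -- 55 left
V2 y: intersect with XZ mask (9 set) -- 23 left
V3 z: intersect with XY mask (16 set) -- 14 left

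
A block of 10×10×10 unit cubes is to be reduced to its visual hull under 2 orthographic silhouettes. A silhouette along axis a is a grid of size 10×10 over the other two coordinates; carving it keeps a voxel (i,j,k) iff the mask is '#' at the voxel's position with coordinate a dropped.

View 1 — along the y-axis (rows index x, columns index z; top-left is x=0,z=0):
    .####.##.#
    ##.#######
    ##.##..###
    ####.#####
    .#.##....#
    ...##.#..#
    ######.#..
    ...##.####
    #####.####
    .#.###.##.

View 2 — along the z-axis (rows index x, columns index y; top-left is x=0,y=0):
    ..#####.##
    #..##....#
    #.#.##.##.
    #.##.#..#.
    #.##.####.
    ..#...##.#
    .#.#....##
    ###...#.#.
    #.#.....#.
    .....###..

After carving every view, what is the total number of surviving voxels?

|visual hull| = 319

full grid |V| = 1000
carve view 1 (along y, XZ-mask fill 68/100): 680 voxels remain
carve view 2 (along z, XY-mask fill 48/100): 319 voxels remain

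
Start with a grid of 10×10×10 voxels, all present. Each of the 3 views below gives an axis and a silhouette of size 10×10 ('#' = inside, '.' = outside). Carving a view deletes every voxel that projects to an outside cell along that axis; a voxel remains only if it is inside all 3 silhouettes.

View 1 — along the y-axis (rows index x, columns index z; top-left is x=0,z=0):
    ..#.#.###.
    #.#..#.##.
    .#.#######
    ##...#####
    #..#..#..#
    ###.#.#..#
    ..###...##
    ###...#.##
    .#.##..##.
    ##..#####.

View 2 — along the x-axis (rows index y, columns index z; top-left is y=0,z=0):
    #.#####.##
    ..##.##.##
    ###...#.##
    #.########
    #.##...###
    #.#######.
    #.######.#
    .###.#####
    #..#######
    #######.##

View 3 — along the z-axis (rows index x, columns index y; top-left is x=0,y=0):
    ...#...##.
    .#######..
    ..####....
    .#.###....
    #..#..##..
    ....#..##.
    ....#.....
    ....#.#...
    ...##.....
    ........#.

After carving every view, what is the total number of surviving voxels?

|visual hull| = 132

full grid |V| = 1000
step 1: project along y, AND mask (58/100) → |grid| = 580
step 2: project along x, AND mask (76/100) → |grid| = 440
step 3: project along z, AND mask (31/100) → |grid| = 132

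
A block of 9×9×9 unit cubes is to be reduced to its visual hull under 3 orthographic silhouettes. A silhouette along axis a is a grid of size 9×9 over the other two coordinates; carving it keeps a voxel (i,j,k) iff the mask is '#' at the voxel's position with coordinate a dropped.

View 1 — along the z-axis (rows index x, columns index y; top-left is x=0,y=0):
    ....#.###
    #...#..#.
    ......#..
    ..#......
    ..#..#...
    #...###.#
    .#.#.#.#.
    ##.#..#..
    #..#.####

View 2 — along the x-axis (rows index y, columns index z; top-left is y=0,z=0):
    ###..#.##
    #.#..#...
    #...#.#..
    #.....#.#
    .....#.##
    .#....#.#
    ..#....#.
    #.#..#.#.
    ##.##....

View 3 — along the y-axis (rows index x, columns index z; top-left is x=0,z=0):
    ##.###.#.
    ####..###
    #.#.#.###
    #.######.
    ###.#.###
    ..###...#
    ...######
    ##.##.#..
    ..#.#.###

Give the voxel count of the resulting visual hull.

voxel count = 62

initial block: 9^3 = 729
V1 z: intersect with XY mask (30 set) -- 270 left
V2 x: intersect with YZ mask (31 set) -- 104 left
V3 y: intersect with XZ mask (53 set) -- 62 left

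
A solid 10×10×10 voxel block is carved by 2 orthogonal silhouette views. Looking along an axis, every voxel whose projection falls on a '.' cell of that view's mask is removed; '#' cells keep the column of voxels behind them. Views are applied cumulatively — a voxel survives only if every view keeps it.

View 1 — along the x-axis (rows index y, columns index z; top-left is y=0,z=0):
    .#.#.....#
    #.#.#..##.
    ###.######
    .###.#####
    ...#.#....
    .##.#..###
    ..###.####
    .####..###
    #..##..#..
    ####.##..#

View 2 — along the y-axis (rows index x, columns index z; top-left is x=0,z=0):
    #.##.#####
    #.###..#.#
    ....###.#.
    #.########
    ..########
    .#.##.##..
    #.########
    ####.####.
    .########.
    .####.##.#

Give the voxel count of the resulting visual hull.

before carving: 1000 voxels (10×10×10)
  1. axis=0 (YZ plane), |mask|=58  ⇒  voxels=580
  2. axis=1 (XZ plane), |mask|=72  ⇒  voxels=422

|visual hull| = 422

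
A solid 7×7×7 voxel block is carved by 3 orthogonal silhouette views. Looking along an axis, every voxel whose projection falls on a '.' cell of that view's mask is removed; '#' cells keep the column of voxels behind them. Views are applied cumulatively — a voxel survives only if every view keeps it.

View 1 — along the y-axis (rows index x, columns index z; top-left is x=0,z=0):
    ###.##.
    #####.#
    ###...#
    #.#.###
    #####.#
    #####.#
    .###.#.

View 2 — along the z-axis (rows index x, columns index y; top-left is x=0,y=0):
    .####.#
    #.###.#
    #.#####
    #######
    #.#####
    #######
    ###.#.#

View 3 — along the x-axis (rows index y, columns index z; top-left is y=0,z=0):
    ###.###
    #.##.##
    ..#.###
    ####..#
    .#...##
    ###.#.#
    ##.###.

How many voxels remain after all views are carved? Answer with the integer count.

before carving: 343 voxels (7×7×7)
carve view 1 (along y, XZ-mask fill 36/49): 252 voxels remain
carve view 2 (along z, XY-mask fill 41/49): 212 voxels remain
carve view 3 (along x, YZ-mask fill 33/49): 142 voxels remain

voxel count = 142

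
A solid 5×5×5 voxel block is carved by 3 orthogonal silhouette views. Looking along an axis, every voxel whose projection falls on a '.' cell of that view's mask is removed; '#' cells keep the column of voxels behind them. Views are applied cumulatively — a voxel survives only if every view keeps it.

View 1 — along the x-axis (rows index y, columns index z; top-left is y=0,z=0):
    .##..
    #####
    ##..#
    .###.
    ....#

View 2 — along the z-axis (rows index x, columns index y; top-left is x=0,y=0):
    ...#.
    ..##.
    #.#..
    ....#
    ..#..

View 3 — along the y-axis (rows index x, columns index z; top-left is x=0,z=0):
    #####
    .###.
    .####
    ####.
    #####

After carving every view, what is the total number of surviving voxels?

before carving: 125 voxels (5×5×5)
after view 1 [x-axis, 14 of 25 cells solid] → remaining = 70
after view 2 [z-axis, 7 of 25 cells solid] → remaining = 18
after view 3 [y-axis, 21 of 25 cells solid] → remaining = 14

voxel count = 14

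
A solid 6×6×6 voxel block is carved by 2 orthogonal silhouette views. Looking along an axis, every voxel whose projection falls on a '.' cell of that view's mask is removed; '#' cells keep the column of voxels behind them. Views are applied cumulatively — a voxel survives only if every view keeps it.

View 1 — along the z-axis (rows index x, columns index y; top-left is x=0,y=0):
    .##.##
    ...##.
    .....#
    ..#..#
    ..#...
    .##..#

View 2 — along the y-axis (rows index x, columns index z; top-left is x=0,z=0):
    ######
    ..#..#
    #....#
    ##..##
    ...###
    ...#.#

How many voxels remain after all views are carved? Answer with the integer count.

47 voxels

before carving: 216 voxels (6×6×6)
step 1: project along z, AND mask (13/36) → |grid| = 78
step 2: project along y, AND mask (19/36) → |grid| = 47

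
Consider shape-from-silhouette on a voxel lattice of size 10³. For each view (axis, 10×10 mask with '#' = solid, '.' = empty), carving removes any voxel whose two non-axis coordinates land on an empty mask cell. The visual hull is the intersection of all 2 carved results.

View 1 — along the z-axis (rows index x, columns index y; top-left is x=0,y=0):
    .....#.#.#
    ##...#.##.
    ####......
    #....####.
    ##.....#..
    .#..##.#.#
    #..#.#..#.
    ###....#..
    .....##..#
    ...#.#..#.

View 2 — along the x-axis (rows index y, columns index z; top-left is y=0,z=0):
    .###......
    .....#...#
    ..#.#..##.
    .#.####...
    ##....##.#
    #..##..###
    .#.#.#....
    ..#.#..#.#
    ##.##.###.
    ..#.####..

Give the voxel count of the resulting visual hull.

before carving: 1000 voxels (10×10×10)
carve view 1 (along z, XY-mask fill 39/100): 390 voxels remain
carve view 2 (along x, YZ-mask fill 44/100): 171 voxels remain

voxel count = 171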